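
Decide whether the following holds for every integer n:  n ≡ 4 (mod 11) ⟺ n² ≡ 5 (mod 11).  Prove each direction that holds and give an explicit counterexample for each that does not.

(⇒) holds; (⇐) fails.

[⇒] Suppose n ≡ 4 (mod 11). Write n = 11j + 4. Then (11j + 4)² = 121j² + 88j + 16 = 11(11j² + 8j + 1) + 5, so n² ≡ 5 (mod 11).

[⇐] This fails: take n = 7. Then 7² = 49 ≡ 5 (mod 11), yet 7 ≡ 7 (mod 11), not 4.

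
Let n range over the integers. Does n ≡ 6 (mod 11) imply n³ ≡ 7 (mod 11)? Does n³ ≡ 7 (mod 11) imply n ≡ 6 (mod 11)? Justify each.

[⇒] Suppose n ≡ 6 (mod 11). Write n = 11j + 6. Then (11j + 6)³ = 1331j³ + 2178j² + 1188j + 216 = 11(121j³ + 198j² + 108j + 19) + 7, so n³ ≡ 7 (mod 11).

[⇐] For the converse, argue contrapositively. If n ≢ 6 (mod 11), then n is congruent to one of 0, 1, 2, 3, 4, 5, 7, 8, 9, 10 modulo 11, and these give n³ ≡ 0, 1, 8, 5, 9, 4, 2, 6, 3, 10 respectively — never 7.

Both directions hold.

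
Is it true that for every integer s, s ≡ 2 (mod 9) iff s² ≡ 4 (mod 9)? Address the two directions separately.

Forward direction. Suppose s ≡ 2 (mod 9). Write s = 9j + 2. Then (9j + 2)² = 81j² + 36j + 4 = 9(9j² + 4j) + 4, so s² ≡ 4 (mod 9).

Converse. This fails: take s = 7. Then 7² = 49 ≡ 4 (mod 9), yet 7 ≡ 7 (mod 9), not 2.

Only the forward implication holds.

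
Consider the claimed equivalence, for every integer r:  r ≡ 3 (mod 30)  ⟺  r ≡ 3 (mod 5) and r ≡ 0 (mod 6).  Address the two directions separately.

(⇒) fails and (⇐) fails.

(⟹) This fails: r = 3 gives 3 ≡ 3 (mod 30) but 3 ≡ 3 (mod 6), so the conjunction on the right does not hold.

(⟸) This fails: r = 18 satisfies both congruences on the right (18 ≡ 3 mod 5 and 18 ≡ 0 mod 6) yet 18 ≡ 18 (mod 30), not 3.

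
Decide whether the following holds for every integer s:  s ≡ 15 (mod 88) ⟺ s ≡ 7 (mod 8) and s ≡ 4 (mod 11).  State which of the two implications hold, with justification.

The biconditional holds.

(⟹) Suppose s ≡ 15 (mod 88); write s = 88j + 15. Since 8 ∣ 88, reducing mod 8 gives s ≡ 15 ≡ 7 (mod 8); since 11 ∣ 88, reducing mod 11 gives s ≡ 15 ≡ 4 (mod 11).

(⟸) Conversely, if s ≡ 7 (mod 8) and s ≡ 4 (mod 11), then by the Chinese remainder theorem s ≡ 15 (mod 88). This is exactly s ≡ 15 (mod 88).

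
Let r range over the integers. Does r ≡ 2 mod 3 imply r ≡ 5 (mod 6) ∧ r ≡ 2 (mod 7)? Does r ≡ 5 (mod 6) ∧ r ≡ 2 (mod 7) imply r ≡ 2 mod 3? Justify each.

(⟸) If r ≡ 5 (mod 6) and r ≡ 2 (mod 7), then by the Chinese remainder theorem r ≡ 23 (mod 42). Since 23 ≡ 2 (mod 3) and 3 ∣ 42, we get r ≡ 2 (mod 3).

(⟹) This fails: r = 32 gives 32 ≡ 2 (mod 3) but 32 ≡ 2 (mod 6), so the conjunction on the right does not hold.

Only the reverse direction holds.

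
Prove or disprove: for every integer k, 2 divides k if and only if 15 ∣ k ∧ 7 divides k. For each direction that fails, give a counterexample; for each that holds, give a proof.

Neither implication holds.

Forward direction. This fails: take k = 2. Certainly 2 ∣ 2, but 15 ∤ 2.

Converse. This fails: take k = 105. Both 15 ∣ 105 and 7 ∣ 105, yet 105 is not a multiple of 2 (since 105 = 52·2 + 1), so 2 ∤ 105.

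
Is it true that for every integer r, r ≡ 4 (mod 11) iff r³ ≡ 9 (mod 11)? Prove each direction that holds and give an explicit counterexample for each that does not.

Equivalent; both directions hold.

(→) Suppose r ≡ 4 (mod 11). Write r = 11j + 4. Then (11j + 4)³ = 1331j³ + 1452j² + 528j + 64 = 11(121j³ + 132j² + 48j + 5) + 9, so r³ ≡ 9 (mod 11).

(←) For the converse, argue contrapositively. If r ≢ 4 (mod 11), then r is congruent to one of 0, 1, 2, 3, 5, 6, 7, 8, 9, 10 modulo 11, and these give r³ ≡ 0, 1, 8, 5, 4, 7, 2, 6, 3, 10 respectively — never 9.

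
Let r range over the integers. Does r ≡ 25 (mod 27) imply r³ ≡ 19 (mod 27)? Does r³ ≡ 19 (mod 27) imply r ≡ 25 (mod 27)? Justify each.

The forward direction holds; the converse fails.

[⇒] Suppose r ≡ 25 (mod 27). Write r = 27j + 25. Then (27j + 25)³ = 19683j³ + 54675j² + 50625j + 15625 = 27(729j³ + 2025j² + 1875j + 578) + 19, so r³ ≡ 19 (mod 27).

[⇐] This fails: take r = 7. Then 7³ = 343 ≡ 19 (mod 27), yet 7 ≡ 7 (mod 27), not 25.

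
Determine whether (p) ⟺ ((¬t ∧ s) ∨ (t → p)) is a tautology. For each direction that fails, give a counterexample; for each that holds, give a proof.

(⇒) Assume the antecedent. If t is true, the antecedent forces (t = T, p = T, s = F) or (t = T, p = T, s = T), and (¬t ∧ s) ∨ (t → p) holds there. If t is false, (¬t ∧ s) ∨ (t → p) reduces to true regardless of the other variables. Either way (¬t ∧ s) ∨ (t → p) holds.

(⇐) This fails. Under t = F, p = F, s = F, the left side is false but the right side is true.

The forward direction holds; the converse fails.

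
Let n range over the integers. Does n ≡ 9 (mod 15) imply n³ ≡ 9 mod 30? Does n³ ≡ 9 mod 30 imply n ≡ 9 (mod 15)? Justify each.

The forward direction fails; the converse holds.

[⇒] This fails: take n = 24. Then 24 ≡ 9 (mod 15), but 24³ = 13824 ≡ 24 (mod 30), not 9.

[⇐] Conversely, the residues r modulo 30 with r³ ≡ 9 (mod 30) are exactly {9}, and each is ≡ 9 (mod 15).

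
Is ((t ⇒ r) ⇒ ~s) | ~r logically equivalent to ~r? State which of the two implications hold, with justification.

Only the reverse direction holds.

[⇒] This fails. Under t = F, s = F, r = T, the left side is true but the right side is false.

[⇐] Assume the antecedent. If t is true, the antecedent forces (t = T, s = F, r = F) or (t = T, s = T, r = F), and ((t ⇒ r) ⇒ ~s) | ~r holds there. If t is false, the antecedent forces (t = F, s = F, r = F) or (t = F, s = T, r = F), and ((t ⇒ r) ⇒ ~s) | ~r holds there. Either way ((t ⇒ r) ⇒ ~s) | ~r holds.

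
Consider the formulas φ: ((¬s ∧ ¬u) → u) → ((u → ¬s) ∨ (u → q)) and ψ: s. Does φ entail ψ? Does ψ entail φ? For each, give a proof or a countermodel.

[⇒] This fails. Under s = F, q = F, u = F, the left side is true but the right side is false.

[⇐] This fails. Under s = T, q = F, u = T, the left side is false but the right side is true.

(⇒) fails and (⇐) fails.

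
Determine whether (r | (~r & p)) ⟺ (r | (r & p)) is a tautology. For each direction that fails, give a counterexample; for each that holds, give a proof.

(⇒) fails; (⇐) holds.

(⟸) Assume the antecedent. If r is true, r | (~r & p) reduces to true regardless of the other variables. If r is false, the antecedent cannot hold. Either way r | (~r & p) holds.

(⟹) This fails. Under r = F, p = T, the left side is true but the right side is false.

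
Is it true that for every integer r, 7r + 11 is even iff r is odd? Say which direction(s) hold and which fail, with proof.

Equivalent; both directions hold.

[⇐] Suppose r is odd; write r = 2j + 1. Then 7r + 11 = 7·(2j + 1) + 11 = 2·7j + 18, which is even.

[⇒] Suppose 7r + 11 is even. Since 7 is odd, 7r and r have the same parity, so 7r + 11 ≡ r + 11 (mod 2). As 11 is odd, 7r + 11 is even exactly when r is odd. Thus r is odd.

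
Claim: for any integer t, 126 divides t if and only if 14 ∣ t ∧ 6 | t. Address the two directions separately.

Only the forward direction holds.

(⇒) If 126 ∣ t, write t = 126q. Since 126 = 9·14, t = 14·(9q), so 14 ∣ t; and since 126 = 21·6, t = 6·(21q), so 6 ∣ t.

(⇐) This fails: take t = 42. Both 14 ∣ 42 and 6 ∣ 42, yet 42 is not a multiple of 126 (since 42 = 0·126 + 42), so 126 ∤ 42.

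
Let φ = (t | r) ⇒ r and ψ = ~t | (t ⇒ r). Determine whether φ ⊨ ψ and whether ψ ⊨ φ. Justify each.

Both directions hold; the statement is true.

[⇒] Assume the antecedent. If t is true, the antecedent forces (t = T, r = T), and ~t | (t ⇒ r) holds there. If t is false, ~t | (t ⇒ r) reduces to true regardless of the other variables. Either way ~t | (t ⇒ r) holds.

[⇐] Assume the antecedent. If t is true, the antecedent forces (t = T, r = T), and (t | r) ⇒ r holds there. If t is false, (t | r) ⇒ r reduces to true regardless of the other variables. Either way (t | r) ⇒ r holds.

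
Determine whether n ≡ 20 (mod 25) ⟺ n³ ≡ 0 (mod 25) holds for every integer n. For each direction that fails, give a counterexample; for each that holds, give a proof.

Not equivalent: only (⇒) holds.

(⇒) Suppose n ≡ 20 (mod 25). Write n = 25j + 20. Then (25j + 20)³ = 15625j³ + 37500j² + 30000j + 8000 = 25(625j³ + 1500j² + 1200j + 320) + 0, so n³ ≡ 0 (mod 25).

(⇐) This fails: take n = 0. Then 0³ = 0 ≡ 0 (mod 25), yet 0 ≡ 0 (mod 25), not 20.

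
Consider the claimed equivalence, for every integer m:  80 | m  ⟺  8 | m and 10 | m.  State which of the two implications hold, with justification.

Forward direction. If 80 ∣ m, write m = 80q. Since 80 = 10·8, m = 8·(10q), so 8 ∣ m; and since 80 = 8·10, m = 10·(8q), so 10 ∣ m.

Converse. This fails: take m = 40. Both 8 ∣ 40 and 10 ∣ 40, yet 40 is not a multiple of 80 (since 40 = 0·80 + 40), so 80 ∤ 40.

Only the forward direction holds.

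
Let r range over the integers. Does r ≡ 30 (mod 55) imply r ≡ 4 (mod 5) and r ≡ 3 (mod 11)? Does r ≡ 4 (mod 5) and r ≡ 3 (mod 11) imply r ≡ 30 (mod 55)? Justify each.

[⇒] This fails: r = 30 gives 30 ≡ 30 (mod 55) but 30 ≡ 0 (mod 5), so the conjunction on the right does not hold.

[⇐] This fails: r = 14 satisfies both congruences on the right (14 ≡ 4 mod 5 and 14 ≡ 3 mod 11) yet 14 ≡ 14 (mod 55), not 30.

Neither direction holds.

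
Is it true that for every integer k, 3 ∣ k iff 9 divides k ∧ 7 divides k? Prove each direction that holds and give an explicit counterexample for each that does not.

(⇒) This fails: take k = 3. Certainly 3 ∣ 3, but 9 ∤ 3.

(⇐) Suppose 9 ∣ k and 7 ∣ k. Any common multiple of 9 and 7 is a multiple of their lcm; here gcd(9, 7) = 1, so lcm(9, 7) = 9·7 = 63, so 63 ∣ k. Since 3 ∣ 63, it follows that 3 ∣ k.

Not equivalent: only (⇐) holds.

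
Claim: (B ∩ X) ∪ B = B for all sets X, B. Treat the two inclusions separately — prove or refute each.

The two sets are equal.

(⊆) Let x ∈ (B ∩ X) ∪ B. Then either x ∈ B and x ∉ X; or x ∈ X ∩ B. In each case x ∈ B, so (B ∩ X) ∪ B ⊆ B.

(⊇) Let x ∈ B. Then either x ∈ B and x ∉ X; or x ∈ X ∩ B. In each case x ∈ (B ∩ X) ∪ B, so B ⊆ (B ∩ X) ∪ B.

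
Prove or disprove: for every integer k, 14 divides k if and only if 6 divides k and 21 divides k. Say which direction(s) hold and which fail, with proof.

(→) This fails: take k = 14. Certainly 14 ∣ 14, but 6 ∤ 14.

(←) Suppose 6 ∣ k and 21 ∣ k. Any common multiple of 6 and 21 is a multiple of their lcm; here lcm(6, 21) = 6·21/gcd(6, 21) = 126/3 = 42, so 42 ∣ k. Since 14 ∣ 42, it follows that 14 ∣ k.

(⇒) fails; (⇐) holds.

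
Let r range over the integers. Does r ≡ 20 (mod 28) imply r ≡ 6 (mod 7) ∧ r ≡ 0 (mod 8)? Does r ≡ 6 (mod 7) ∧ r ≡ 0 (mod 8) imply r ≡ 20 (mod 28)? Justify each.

(→) This fails: r = 20 gives 20 ≡ 20 (mod 28) but 20 ≡ 4 (mod 8), so the conjunction on the right does not hold.

(←) Conversely, if r ≡ 6 (mod 7) and r ≡ 0 (mod 8), then by the Chinese remainder theorem r ≡ 48 (mod 56). Since 48 ≡ 20 (mod 28) and 28 ∣ 56, we get r ≡ 20 (mod 28).

Only the converse holds.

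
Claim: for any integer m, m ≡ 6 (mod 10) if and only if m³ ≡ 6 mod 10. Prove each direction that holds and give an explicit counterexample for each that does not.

(⟹) Suppose m ≡ 6 (mod 10). Write m = 10j + 6. Then (10j + 6)³ = 1000j³ + 1800j² + 1080j + 216 = 10(100j³ + 180j² + 108j + 21) + 6, so m³ ≡ 6 (mod 10).

(⟸) Conversely, suppose m³ ≡ 6 (mod 10). The only residue r in {0, …, 9} with r³ ≡ 6 (mod 10) is r = 6, so m ≡ 6 (mod 10).

Equivalent; both directions hold.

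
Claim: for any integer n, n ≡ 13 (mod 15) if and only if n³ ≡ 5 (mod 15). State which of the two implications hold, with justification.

Both directions fail.

(→) This fails: take n = 13. Then 13 ≡ 13 (mod 15), but 13³ = 2197 ≡ 7 (mod 15), not 5.

(←) This fails: take n = 5. Then 5³ = 125 ≡ 5 (mod 15), yet 5 ≡ 5 (mod 15), not 13.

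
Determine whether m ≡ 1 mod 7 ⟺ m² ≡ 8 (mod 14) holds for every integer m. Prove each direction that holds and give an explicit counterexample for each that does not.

(⇒) This fails: take m = 1. Then 1 ≡ 1 (mod 7), but 1² = 1 ≡ 1 (mod 14), not 8.

(⇐) This fails: take m = 6. Then 6² = 36 ≡ 8 (mod 14), yet 6 ≡ 6 (mod 7), not 1.

Both directions fail.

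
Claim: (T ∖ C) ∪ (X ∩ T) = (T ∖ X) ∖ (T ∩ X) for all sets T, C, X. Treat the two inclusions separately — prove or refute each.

Both inclusions fail.

Forward inclusion. This inclusion fails. Take T = {1}, C = ∅, X = {1}; then 1 ∈ (T ∖ C) ∪ (X ∩ T) but 1 ∉ (T ∖ X) ∖ (T ∩ X).

Reverse inclusion. This inclusion fails. Take T = {1}, C = {1}, X = ∅; then 1 ∈ (T ∖ X) ∖ (T ∩ X) but 1 ∉ (T ∖ C) ∪ (X ∩ T).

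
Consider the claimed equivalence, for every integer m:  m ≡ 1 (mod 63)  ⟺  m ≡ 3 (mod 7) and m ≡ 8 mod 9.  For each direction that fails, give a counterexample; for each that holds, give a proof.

Forward direction. This fails: m = 1 gives 1 ≡ 1 (mod 63) but 1 ≡ 1 (mod 7), so the conjunction on the right does not hold.

Converse. This fails: m = 17 satisfies both congruences on the right (17 ≡ 3 mod 7 and 17 ≡ 8 mod 9) yet 17 ≡ 17 (mod 63), not 1.

(⇒) fails and (⇐) fails.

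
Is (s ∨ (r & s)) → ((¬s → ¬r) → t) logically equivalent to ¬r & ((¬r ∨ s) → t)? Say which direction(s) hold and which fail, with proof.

Not equivalent: only (⇐) holds.

[⇒] This fails. Under t = F, s = F, r = F, the left side is true but the right side is false.

[⇐] Assume the antecedent. If t is true, the consequent reduces to true regardless of the other variables. If t is false, the antecedent cannot hold. Either way the consequent holds.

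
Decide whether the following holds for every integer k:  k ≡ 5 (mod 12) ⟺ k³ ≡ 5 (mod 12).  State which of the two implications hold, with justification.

Forward direction. Suppose k ≡ 5 (mod 12). Write k = 12j + 5. Then (12j + 5)³ = 1728j³ + 2160j² + 900j + 125 = 12(144j³ + 180j² + 75j + 10) + 5, so k³ ≡ 5 (mod 12).

Converse. Suppose k³ ≡ 5 (mod 12). The only residue r in {0, …, 11} with r³ ≡ 5 (mod 12) is r = 5, so k ≡ 5 (mod 12).

Both directions hold.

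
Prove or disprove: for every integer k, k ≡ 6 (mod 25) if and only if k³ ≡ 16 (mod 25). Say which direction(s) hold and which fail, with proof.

Both directions hold.

(→) Suppose k ≡ 6 (mod 25). Write k = 25j + 6. Then (25j + 6)³ = 15625j³ + 11250j² + 2700j + 216 = 25(625j³ + 450j² + 108j + 8) + 16, so k³ ≡ 16 (mod 25).

(←) Conversely, suppose k³ ≡ 16 (mod 25). The only residue r in {0, …, 24} with r³ ≡ 16 (mod 25) is r = 6, so k ≡ 6 (mod 25).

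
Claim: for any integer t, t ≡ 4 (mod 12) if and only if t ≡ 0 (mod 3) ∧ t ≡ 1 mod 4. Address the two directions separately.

Neither implication holds.

[⇒] This fails: t = 4 gives 4 ≡ 4 (mod 12) but 4 ≡ 1 (mod 3), so the conjunction on the right does not hold.

[⇐] This fails: t = 9 satisfies both congruences on the right (9 ≡ 0 mod 3 and 9 ≡ 1 mod 4) yet 9 ≡ 9 (mod 12), not 4.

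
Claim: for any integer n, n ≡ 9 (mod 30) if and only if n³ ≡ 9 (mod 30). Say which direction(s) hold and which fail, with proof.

Equivalent; both directions hold.

(→) Suppose n ≡ 9 (mod 30). Write n = 30j + 9. Then (30j + 9)³ = 27000j³ + 24300j² + 7290j + 729 = 30(900j³ + 810j² + 243j + 24) + 9, so n³ ≡ 9 (mod 30).

(←) Conversely, suppose n³ ≡ 9 (mod 30). The only residue r in {0, …, 29} with r³ ≡ 9 (mod 30) is r = 9, so n ≡ 9 (mod 30).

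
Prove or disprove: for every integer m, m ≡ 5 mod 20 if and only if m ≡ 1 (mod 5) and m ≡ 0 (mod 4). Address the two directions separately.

Both directions fail.

(⇒) This fails: m = 5 gives 5 ≡ 5 (mod 20) but 5 ≡ 0 (mod 5), so the conjunction on the right does not hold.

(⇐) This fails: m = 16 satisfies both congruences on the right (16 ≡ 1 mod 5 and 16 ≡ 0 mod 4) yet 16 ≡ 16 (mod 20), not 5.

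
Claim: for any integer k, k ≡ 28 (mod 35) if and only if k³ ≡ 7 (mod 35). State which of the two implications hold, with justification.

Both implications hold.

(⇒) Suppose k ≡ 28 (mod 35). Write k = 35j + 28. Then (35j + 28)³ = 42875j³ + 102900j² + 82320j + 21952 = 35(1225j³ + 2940j² + 2352j + 627) + 7, so k³ ≡ 7 (mod 35).

(⇐) Conversely, suppose k³ ≡ 7 (mod 35). The only residue r in {0, …, 34} with r³ ≡ 7 (mod 35) is r = 28, so k ≡ 28 (mod 35).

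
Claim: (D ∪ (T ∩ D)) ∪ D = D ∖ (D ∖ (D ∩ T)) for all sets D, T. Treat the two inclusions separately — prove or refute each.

Only the reverse inclusion holds.

(⊆) This inclusion fails. Take D = {1}, T = ∅; then 1 ∈ (D ∪ (T ∩ D)) ∪ D but 1 ∉ D ∖ (D ∖ (D ∩ T)).

(⊇) Let x ∈ D ∖ (D ∖ (D ∩ T)). Then x ∈ D ∩ T, from which x ∈ (D ∪ (T ∩ D)) ∪ D.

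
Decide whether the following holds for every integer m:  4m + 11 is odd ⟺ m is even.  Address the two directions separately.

(⟹) This fails: take m = 3. Then 4m + 11 = 23, which is odd, yet m = 3 is odd, not even.

(⟸) Suppose m is even. Since 4 is even, 4m is even for every m, so 4m + 11 has the same parity as 11, which is odd. Hence 4m + 11 is odd.

Not equivalent: only (⇐) holds.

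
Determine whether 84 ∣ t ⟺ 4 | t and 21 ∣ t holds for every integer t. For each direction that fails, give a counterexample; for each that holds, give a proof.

Forward direction. If 84 ∣ t, write t = 84q. Since 84 = 21·4, t = 4·(21q), so 4 ∣ t; and since 84 = 4·21, t = 21·(4q), so 21 ∣ t.

Converse. Suppose 4 ∣ t and 21 ∣ t. Any common multiple of 4 and 21 is a multiple of their lcm; here gcd(4, 21) = 1, so lcm(4, 21) = 4·21 = 84, so 84 ∣ t.

Equivalent; both directions hold.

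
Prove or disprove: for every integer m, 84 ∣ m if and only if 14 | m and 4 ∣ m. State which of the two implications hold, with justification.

(⇒) If 84 ∣ m, write m = 84q. Since 84 = 6·14, m = 14·(6q), so 14 ∣ m; and since 84 = 21·4, m = 4·(21q), so 4 ∣ m.

(⇐) This fails: take m = 28. Both 14 ∣ 28 and 4 ∣ 28, yet 28 is not a multiple of 84 (since 28 = 0·84 + 28), so 84 ∤ 28.

(⇒) holds; (⇐) fails.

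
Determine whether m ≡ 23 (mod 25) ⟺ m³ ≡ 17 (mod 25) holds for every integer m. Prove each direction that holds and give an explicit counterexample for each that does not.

(⇒) Suppose m ≡ 23 (mod 25). Write m = 25j + 23. Then (25j + 23)³ = 15625j³ + 43125j² + 39675j + 12167 = 25(625j³ + 1725j² + 1587j + 486) + 17, so m³ ≡ 17 (mod 25).

(⇐) Conversely, suppose m³ ≡ 17 (mod 25). The only residue r in {0, …, 24} with r³ ≡ 17 (mod 25) is r = 23, so m ≡ 23 (mod 25).

Equivalent; both directions hold.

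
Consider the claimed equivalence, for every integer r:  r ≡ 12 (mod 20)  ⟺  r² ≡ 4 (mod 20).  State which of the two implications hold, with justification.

(⇒) Suppose r ≡ 12 (mod 20). Write r = 20j + 12. Then (20j + 12)² = 400j² + 480j + 144 = 20(20j² + 24j + 7) + 4, so r² ≡ 4 (mod 20).

(⇐) This fails: take r = 2. Then 2² = 4 ≡ 4 (mod 20), yet 2 ≡ 2 (mod 20), not 12.

The forward direction holds; the converse fails.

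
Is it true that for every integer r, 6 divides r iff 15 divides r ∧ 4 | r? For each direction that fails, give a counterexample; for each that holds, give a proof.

Only the reverse direction holds.

(⇒) This fails: take r = 6. Certainly 6 ∣ 6, but 15 ∤ 6.

(⇐) Suppose 15 ∣ r and 4 ∣ r. Any common multiple of 15 and 4 is a multiple of their lcm; here gcd(15, 4) = 1, so lcm(15, 4) = 15·4 = 60, so 60 ∣ r. Since 6 ∣ 60, it follows that 6 ∣ r.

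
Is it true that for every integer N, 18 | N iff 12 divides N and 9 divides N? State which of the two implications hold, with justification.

Not equivalent: only (⇐) holds.

(→) This fails: take N = 18. Certainly 18 ∣ 18, but 12 ∤ 18.

(←) Suppose 12 ∣ N and 9 ∣ N. Any common multiple of 12 and 9 is a multiple of their lcm; here lcm(12, 9) = 12·9/gcd(12, 9) = 108/3 = 36, so 36 ∣ N. Since 18 ∣ 36, it follows that 18 ∣ N.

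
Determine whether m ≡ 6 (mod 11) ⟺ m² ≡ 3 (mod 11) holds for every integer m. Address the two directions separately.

[⇒] Suppose m ≡ 6 (mod 11). Write m = 11j + 6. Then (11j + 6)² = 121j² + 132j + 36 = 11(11j² + 12j + 3) + 3, so m² ≡ 3 (mod 11).

[⇐] This fails: take m = 5. Then 5² = 25 ≡ 3 (mod 11), yet 5 ≡ 5 (mod 11), not 6.

The forward direction holds; the converse fails.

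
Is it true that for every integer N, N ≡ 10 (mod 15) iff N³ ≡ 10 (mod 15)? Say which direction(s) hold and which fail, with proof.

Converse. Suppose N³ ≡ 10 (mod 15). The only residue r in {0, …, 14} with r³ ≡ 10 (mod 15) is r = 10, so N ≡ 10 (mod 15).

Forward direction. Suppose N ≡ 10 (mod 15). Write N = 15j + 10. Then (15j + 10)³ = 3375j³ + 6750j² + 4500j + 1000 = 15(225j³ + 450j² + 300j + 66) + 10, so N³ ≡ 10 (mod 15).

Both directions hold.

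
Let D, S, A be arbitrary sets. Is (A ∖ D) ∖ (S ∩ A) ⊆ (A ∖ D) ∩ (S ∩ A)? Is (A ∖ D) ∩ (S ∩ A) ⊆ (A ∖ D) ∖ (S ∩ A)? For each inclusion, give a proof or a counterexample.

(⊆) fails and (⊇) fails.

Forward inclusion. This inclusion fails. Take D = ∅, S = ∅, A = {1}; then 1 ∈ (A ∖ D) ∖ (S ∩ A) but 1 ∉ (A ∖ D) ∩ (S ∩ A).

Reverse inclusion. This inclusion fails. Take D = ∅, S = {1}, A = {1}; then 1 ∈ (A ∖ D) ∩ (S ∩ A) but 1 ∉ (A ∖ D) ∖ (S ∩ A).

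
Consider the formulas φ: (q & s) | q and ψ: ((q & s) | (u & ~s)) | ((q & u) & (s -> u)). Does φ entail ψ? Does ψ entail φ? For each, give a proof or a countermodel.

(⇒) fails and (⇐) fails.

(→) This fails. Under u = F, s = F, q = T, the left side is true but the right side is false.

(←) This fails. Under u = T, s = F, q = F, the left side is false but the right side is true.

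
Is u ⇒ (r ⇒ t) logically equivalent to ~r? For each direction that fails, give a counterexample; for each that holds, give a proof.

[⇒] This fails. Under u = F, r = T, t = F, the left side is true but the right side is false.

[⇐] Assume the antecedent. If u is true, the antecedent forces (u = T, r = F, t = F) or (u = T, r = F, t = T), and u ⇒ (r ⇒ t) holds there. If u is false, u ⇒ (r ⇒ t) reduces to true regardless of the other variables. Either way u ⇒ (r ⇒ t) holds.

The forward direction fails; the converse holds.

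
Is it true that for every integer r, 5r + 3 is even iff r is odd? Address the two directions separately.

Both directions hold; the statement is true.

Forward direction. Suppose 5r + 3 is even. Since 5 is odd, 5r and r have the same parity, so 5r + 3 ≡ r + 3 (mod 2). As 3 is odd, 5r + 3 is even exactly when r is odd. Thus r is odd.

Converse. Suppose r is odd; write r = 2j + 1. Then 5r + 3 = 5·(2j + 1) + 3 = 2·5j + 8, which is even.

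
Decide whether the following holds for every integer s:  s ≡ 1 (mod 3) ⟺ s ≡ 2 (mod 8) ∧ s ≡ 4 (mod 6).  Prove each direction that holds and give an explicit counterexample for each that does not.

[⇒] This fails: s = 1 gives 1 ≡ 1 (mod 3) but 1 ≡ 1 (mod 8), so the conjunction on the right does not hold.

[⇐] Conversely, if s ≡ 2 (mod 8) and s ≡ 4 (mod 6), then by the Chinese remainder theorem s ≡ 10 (mod 24). Since 10 ≡ 1 (mod 3) and 3 ∣ 24, we get s ≡ 1 (mod 3).

The forward direction fails; the converse holds.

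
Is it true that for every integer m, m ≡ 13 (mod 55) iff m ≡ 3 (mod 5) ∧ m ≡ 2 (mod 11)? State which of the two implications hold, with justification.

The biconditional holds.

(⇒) Suppose m ≡ 13 (mod 55); write m = 55j + 13. Since 5 ∣ 55, reducing mod 5 gives m ≡ 13 ≡ 3 (mod 5); since 11 ∣ 55, reducing mod 11 gives m ≡ 13 ≡ 2 (mod 11).

(⇐) Conversely, if m ≡ 3 (mod 5) and m ≡ 2 (mod 11), then by the Chinese remainder theorem m ≡ 13 (mod 55). This is exactly m ≡ 13 (mod 55).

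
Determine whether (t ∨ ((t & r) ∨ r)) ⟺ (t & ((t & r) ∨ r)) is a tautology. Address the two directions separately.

(⇐) Assume the antecedent. If r is true, t ∨ ((t & r) ∨ r) reduces to true regardless of the other variables. If r is false, the antecedent cannot hold. Either way t ∨ ((t & r) ∨ r) holds.

(⇒) This fails. Under r = T, t = F, the left side is true but the right side is false.

Not equivalent: only (⇐) holds.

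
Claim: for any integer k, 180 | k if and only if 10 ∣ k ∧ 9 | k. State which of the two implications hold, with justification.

Only the forward direction holds.

[⇒] If 180 ∣ k, write k = 180q. Since 180 = 18·10, k = 10·(18q), so 10 ∣ k; and since 180 = 20·9, k = 9·(20q), so 9 ∣ k.

[⇐] This fails: take k = 90. Both 10 ∣ 90 and 9 ∣ 90, yet 90 is not a multiple of 180 (since 90 = 0·180 + 90), so 180 ∤ 90.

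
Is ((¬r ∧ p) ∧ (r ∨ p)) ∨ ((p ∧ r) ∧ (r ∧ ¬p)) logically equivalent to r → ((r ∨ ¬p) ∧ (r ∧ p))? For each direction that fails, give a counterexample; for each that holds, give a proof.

Only the forward direction holds.

[⇐] This fails. Under p = F, r = F, the left side is false but the right side is true.

[⇒] Assume the antecedent. If p is true, r → ((r ∨ ¬p) ∧ (r ∧ p)) reduces to true regardless of the other variables. If p is false, the antecedent cannot hold. Either way r → ((r ∨ ¬p) ∧ (r ∧ p)) holds.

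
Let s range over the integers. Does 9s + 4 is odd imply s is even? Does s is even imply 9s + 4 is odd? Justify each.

[⇒] This fails: s = 3 gives 9s + 4 = 31, which is odd, but 3 is odd, not even.

[⇐] This also fails: s = 4 is even, but 9s + 4 = 40 is even, not odd.

Both directions fail.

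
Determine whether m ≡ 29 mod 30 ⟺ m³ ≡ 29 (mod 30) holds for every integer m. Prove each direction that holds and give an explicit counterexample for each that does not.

(→) Suppose m ≡ 29 mod 30. Write m = 30j + 29. Then (30j + 29)³ = 27000j³ + 78300j² + 75690j + 24389 = 30(900j³ + 2610j² + 2523j + 812) + 29, so m³ ≡ 29 (mod 30).

(←) Conversely, suppose m³ ≡ 29 (mod 30). The only residue r in {0, …, 29} with r³ ≡ 29 (mod 30) is r = 29, so m ≡ 29 (mod 30).

Equivalent; both directions hold.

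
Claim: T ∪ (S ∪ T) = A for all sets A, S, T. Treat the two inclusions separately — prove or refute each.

Neither inclusion holds.

Forward inclusion. This inclusion fails. Take A = ∅, S = {1}, T = ∅; then 1 ∈ T ∪ (S ∪ T) but 1 ∉ A.

Reverse inclusion. This inclusion fails. Take A = {1}, S = ∅, T = ∅; then 1 ∈ A but 1 ∉ T ∪ (S ∪ T).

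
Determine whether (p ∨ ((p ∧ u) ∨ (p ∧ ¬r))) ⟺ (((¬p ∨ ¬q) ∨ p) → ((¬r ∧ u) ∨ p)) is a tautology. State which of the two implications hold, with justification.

Forward direction. Assume the antecedent. If p is true, the consequent reduces to true regardless of the other variables. If p is false, the antecedent cannot hold. Either way the consequent holds.

Converse. This fails. Under r = F, u = T, q = F, p = F, the left side is false but the right side is true.

Only the forward direction holds.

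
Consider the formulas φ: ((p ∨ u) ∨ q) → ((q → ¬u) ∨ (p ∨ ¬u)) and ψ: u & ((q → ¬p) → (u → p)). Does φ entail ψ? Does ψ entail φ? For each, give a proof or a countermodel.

(⟹) This fails. Under p = F, q = F, u = F, the left side is true but the right side is false.

(⟸) Assume the antecedent. If p is true, the consequent reduces to true regardless of the other variables. If p is false, the antecedent cannot hold. Either way the consequent holds.

Not equivalent: only (⇐) holds.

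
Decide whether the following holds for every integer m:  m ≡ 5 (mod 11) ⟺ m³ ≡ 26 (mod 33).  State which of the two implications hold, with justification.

Only the converse holds.

(⇐) The residues r modulo 33 with r³ ≡ 26 (mod 33) are exactly {5}, and each is ≡ 5 (mod 11).

(⇒) This fails: take m = 16. Then 16 ≡ 5 (mod 11), but 16³ = 4096 ≡ 4 (mod 33), not 26.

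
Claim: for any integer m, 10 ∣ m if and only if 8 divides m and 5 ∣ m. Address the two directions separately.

Only the reverse direction holds.

(⟸) Suppose 8 ∣ m and 5 ∣ m. Any common multiple of 8 and 5 is a multiple of their lcm; here gcd(8, 5) = 1, so lcm(8, 5) = 8·5 = 40, so 40 ∣ m. Since 10 ∣ 40, it follows that 10 ∣ m.

(⟹) This fails: take m = 10. Certainly 10 ∣ 10, but 8 ∤ 10.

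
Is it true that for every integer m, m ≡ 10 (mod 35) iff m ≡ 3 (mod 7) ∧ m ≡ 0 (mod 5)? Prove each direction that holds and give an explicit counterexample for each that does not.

Forward direction. Suppose m ≡ 10 (mod 35); write m = 35j + 10. Since 7 ∣ 35, reducing mod 7 gives m ≡ 10 ≡ 3 (mod 7); since 5 ∣ 35, reducing mod 5 gives m ≡ 10 ≡ 0 (mod 5).

Converse. If m ≡ 3 (mod 7) and m ≡ 0 (mod 5), then by the Chinese remainder theorem m ≡ 10 (mod 35). This is exactly m ≡ 10 (mod 35).

The biconditional holds.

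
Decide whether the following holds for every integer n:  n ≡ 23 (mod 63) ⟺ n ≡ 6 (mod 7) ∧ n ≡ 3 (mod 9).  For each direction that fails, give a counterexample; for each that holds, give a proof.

Neither implication holds.

(⇒) This fails: n = 23 gives 23 ≡ 23 (mod 63) but 23 ≡ 2 (mod 7), so the conjunction on the right does not hold.

(⇐) This fails: n = 48 satisfies both congruences on the right (48 ≡ 6 mod 7 and 48 ≡ 3 mod 9) yet 48 ≡ 48 (mod 63), not 23.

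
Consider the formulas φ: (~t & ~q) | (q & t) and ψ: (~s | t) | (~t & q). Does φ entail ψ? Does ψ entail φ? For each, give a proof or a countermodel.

Neither implication holds.

Forward direction. This fails. Under t = F, q = F, s = T, the left side is true but the right side is false.

Converse. This fails. Under t = T, q = F, s = F, the left side is false but the right side is true.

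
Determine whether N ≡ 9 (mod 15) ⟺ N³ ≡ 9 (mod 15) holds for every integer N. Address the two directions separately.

Both directions hold.

[⇒] Suppose N ≡ 9 (mod 15). Write N = 15j + 9. Then (15j + 9)³ = 3375j³ + 6075j² + 3645j + 729 = 15(225j³ + 405j² + 243j + 48) + 9, so N³ ≡ 9 (mod 15).

[⇐] Conversely, suppose N³ ≡ 9 (mod 15). The only residue r in {0, …, 14} with r³ ≡ 9 (mod 15) is r = 9, so N ≡ 9 (mod 15).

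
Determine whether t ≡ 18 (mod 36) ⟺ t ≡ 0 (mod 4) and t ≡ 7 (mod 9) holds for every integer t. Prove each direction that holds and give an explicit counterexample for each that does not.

(→) This fails: t = 18 gives 18 ≡ 18 (mod 36) but 18 ≡ 2 (mod 4), so the conjunction on the right does not hold.

(←) This fails: t = 16 satisfies both congruences on the right (16 ≡ 0 mod 4 and 16 ≡ 7 mod 9) yet 16 ≡ 16 (mod 36), not 18.

Neither direction holds.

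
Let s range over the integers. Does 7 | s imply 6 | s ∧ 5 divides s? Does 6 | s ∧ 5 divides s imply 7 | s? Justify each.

(⟹) This fails: take s = 7. Certainly 7 ∣ 7, but 6 ∤ 7.

(⟸) This fails: take s = 30. Both 6 ∣ 30 and 5 ∣ 30, yet 30 is not a multiple of 7 (since 30 = 4·7 + 2), so 7 ∤ 30.

Neither implication holds.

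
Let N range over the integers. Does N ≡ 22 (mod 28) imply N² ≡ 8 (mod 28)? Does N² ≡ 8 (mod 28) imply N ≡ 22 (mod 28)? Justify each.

(⇒) Suppose N ≡ 22 (mod 28). Write N = 28j + 22. Then (28j + 22)² = 784j² + 1232j + 484 = 28(28j² + 44j + 17) + 8, so N² ≡ 8 (mod 28).

(⇐) This fails: take N = 6. Then 6² = 36 ≡ 8 (mod 28), yet 6 ≡ 6 (mod 28), not 22.

Not equivalent: only (⇒) holds.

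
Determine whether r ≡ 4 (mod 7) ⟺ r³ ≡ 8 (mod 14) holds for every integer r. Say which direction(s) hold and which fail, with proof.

Neither implication holds.

(⟹) This fails: take r = 11. Then 11 ≡ 4 (mod 7), but 11³ = 1331 ≡ 1 (mod 14), not 8.

(⟸) This fails: take r = 2. Then 2³ = 8 ≡ 8 (mod 14), yet 2 ≡ 2 (mod 7), not 4.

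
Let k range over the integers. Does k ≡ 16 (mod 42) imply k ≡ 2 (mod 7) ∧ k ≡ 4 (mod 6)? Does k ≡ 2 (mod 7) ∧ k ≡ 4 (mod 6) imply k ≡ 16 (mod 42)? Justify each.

Forward direction. Suppose k ≡ 16 (mod 42); write k = 42j + 16. Since 7 ∣ 42, reducing mod 7 gives k ≡ 16 ≡ 2 (mod 7); since 6 ∣ 42, reducing mod 6 gives k ≡ 16 ≡ 4 (mod 6).

Converse. If k ≡ 2 (mod 7) and k ≡ 4 (mod 6), then by the Chinese remainder theorem k ≡ 16 (mod 42). This is exactly k ≡ 16 (mod 42).

The biconditional holds.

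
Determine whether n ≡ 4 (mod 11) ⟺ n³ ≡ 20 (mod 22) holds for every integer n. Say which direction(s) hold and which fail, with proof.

Not equivalent: only (⇐) holds.

Converse. The residues r modulo 22 with r³ ≡ 20 (mod 22) are exactly {4}, and each is ≡ 4 (mod 11).

Forward direction. This fails: take n = 15. Then 15 ≡ 4 (mod 11), but 15³ = 3375 ≡ 9 (mod 22), not 20.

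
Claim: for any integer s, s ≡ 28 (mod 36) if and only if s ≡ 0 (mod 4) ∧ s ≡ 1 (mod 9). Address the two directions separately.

(⇒) Suppose s ≡ 28 (mod 36); write s = 36j + 28. Since 4 ∣ 36, reducing mod 4 gives s ≡ 28 ≡ 0 (mod 4); since 9 ∣ 36, reducing mod 9 gives s ≡ 28 ≡ 1 (mod 9).

(⇐) Conversely, if s ≡ 0 (mod 4) and s ≡ 1 (mod 9), then by the Chinese remainder theorem s ≡ 28 (mod 36). This is exactly s ≡ 28 (mod 36).

Both implications hold.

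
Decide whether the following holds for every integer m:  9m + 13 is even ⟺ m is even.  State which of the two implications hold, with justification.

Neither implication holds.

[⇒] This fails: m = 5 gives 9m + 13 = 58, which is even, but 5 is odd, not even.

[⇐] This also fails: m = 2 is even, but 9m + 13 = 31 is odd, not even.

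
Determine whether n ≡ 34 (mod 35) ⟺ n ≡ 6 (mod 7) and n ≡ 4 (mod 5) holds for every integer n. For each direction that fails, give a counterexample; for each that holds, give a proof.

Equivalent; both directions hold.

(⇐) If n ≡ 6 (mod 7) and n ≡ 4 (mod 5), then by the Chinese remainder theorem n ≡ 34 (mod 35). This is exactly n ≡ 34 (mod 35).

(⇒) Suppose n ≡ 34 (mod 35); write n = 35j + 34. Since 7 ∣ 35, reducing mod 7 gives n ≡ 34 ≡ 6 (mod 7); since 5 ∣ 35, reducing mod 5 gives n ≡ 34 ≡ 4 (mod 5).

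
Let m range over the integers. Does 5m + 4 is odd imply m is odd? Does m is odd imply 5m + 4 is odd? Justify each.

(⇒) Suppose 5m + 4 is odd. Since 5 is odd, 5m and m have the same parity, so 5m + 4 ≡ m + 4 (mod 2). As 4 is even, 5m + 4 is odd exactly when m is odd. Thus m is odd.

(⇐) Conversely, suppose m is odd; write m = 2j + 1. Then 5m + 4 = 5·(2j + 1) + 4 = 2·5j + 9, which is odd.

Both implications hold.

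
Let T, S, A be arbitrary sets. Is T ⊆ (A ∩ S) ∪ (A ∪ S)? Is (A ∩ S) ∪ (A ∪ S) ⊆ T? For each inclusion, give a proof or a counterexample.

(⊆) This inclusion fails. Take T = {1}, S = ∅, A = ∅; then 1 ∈ T but 1 ∉ (A ∩ S) ∪ (A ∪ S).

(⊇) This inclusion fails. Take T = ∅, S = {1}, A = ∅; then 1 ∈ (A ∩ S) ∪ (A ∪ S) but 1 ∉ T.

(⊆) fails and (⊇) fails.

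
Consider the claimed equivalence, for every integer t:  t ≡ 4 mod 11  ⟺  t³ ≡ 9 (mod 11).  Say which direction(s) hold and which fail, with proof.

Equivalent; both directions hold.

(⇒) Suppose t ≡ 4 mod 11. Write t = 11j + 4. Then (11j + 4)³ = 1331j³ + 1452j² + 528j + 64 = 11(121j³ + 132j² + 48j + 5) + 9, so t³ ≡ 9 (mod 11).

(⇐) Conversely, suppose t³ ≡ 9 (mod 11). The only residue r in {0, …, 10} with r³ ≡ 9 (mod 11) is r = 4, so t ≡ 4 (mod 11).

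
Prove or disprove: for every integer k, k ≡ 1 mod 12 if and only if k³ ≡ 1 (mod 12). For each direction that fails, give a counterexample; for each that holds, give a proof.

The biconditional holds.

Forward direction. Suppose k ≡ 1 mod 12. Write k = 12j + 1. Then (12j + 1)³ = 1728j³ + 432j² + 36j + 1 = 12(144j³ + 36j² + 3j) + 1, so k³ ≡ 1 (mod 12).

Converse. Suppose k³ ≡ 1 (mod 12). The only residue r in {0, …, 11} with r³ ≡ 1 (mod 12) is r = 1, so k ≡ 1 (mod 12).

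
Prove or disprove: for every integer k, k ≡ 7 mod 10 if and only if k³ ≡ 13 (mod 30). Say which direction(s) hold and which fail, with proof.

The forward direction fails; the converse holds.

(⇒) This fails: take k = 17. Then 17 ≡ 7 (mod 10), but 17³ = 4913 ≡ 23 (mod 30), not 13.

(⇐) Conversely, the residues r modulo 30 with r³ ≡ 13 (mod 30) are exactly {7}, and each is ≡ 7 (mod 10).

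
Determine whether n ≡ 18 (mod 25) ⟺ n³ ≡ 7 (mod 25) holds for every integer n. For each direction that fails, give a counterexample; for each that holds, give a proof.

[⇒] Suppose n ≡ 18 (mod 25). Write n = 25j + 18. Then (25j + 18)³ = 15625j³ + 33750j² + 24300j + 5832 = 25(625j³ + 1350j² + 972j + 233) + 7, so n³ ≡ 7 (mod 25).

[⇐] Conversely, suppose n³ ≡ 7 (mod 25). The only residue r in {0, …, 24} with r³ ≡ 7 (mod 25) is r = 18, so n ≡ 18 (mod 25).

Both directions hold.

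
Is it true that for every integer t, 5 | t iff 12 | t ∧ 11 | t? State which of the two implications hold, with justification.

(⇒) This fails: take t = 5. Certainly 5 ∣ 5, but 12 ∤ 5.

(⇐) This fails: take t = 132. Both 12 ∣ 132 and 11 ∣ 132, yet 132 is not a multiple of 5 (since 132 = 26·5 + 2), so 5 ∤ 132.

Both directions fail.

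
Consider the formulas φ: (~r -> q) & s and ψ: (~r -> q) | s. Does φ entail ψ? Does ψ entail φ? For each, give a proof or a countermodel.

[⇒] Assume the antecedent. If q is true, (~r -> q) | s reduces to true regardless of the other variables. If q is false, the antecedent forces (q = F, r = T, s = T), and (~r -> q) | s holds there. Either way (~r -> q) | s holds.

[⇐] This fails. Under q = T, r = F, s = F, the left side is false but the right side is true.

The forward direction holds; the converse fails.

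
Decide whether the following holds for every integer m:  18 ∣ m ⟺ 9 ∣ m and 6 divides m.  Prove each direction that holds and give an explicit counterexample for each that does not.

(→) If 18 ∣ m, write m = 18q. Since 18 = 2·9, m = 9·(2q), so 9 ∣ m; and since 18 = 3·6, m = 6·(3q), so 6 ∣ m.

(←) Suppose 9 ∣ m and 6 ∣ m. Any common multiple of 9 and 6 is a multiple of their lcm; here lcm(9, 6) = 9·6/gcd(9, 6) = 54/3 = 18, so 18 ∣ m.

Both directions hold; the statement is true.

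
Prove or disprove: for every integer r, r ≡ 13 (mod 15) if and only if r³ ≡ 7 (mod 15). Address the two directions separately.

Equivalent; both directions hold.

(⇐) Suppose r³ ≡ 7 (mod 15). The only residue r in {0, …, 14} with r³ ≡ 7 (mod 15) is r = 13, so r ≡ 13 (mod 15).

(⇒) Suppose r ≡ 13 (mod 15). Write r = 15j + 13. Then (15j + 13)³ = 3375j³ + 8775j² + 7605j + 2197 = 15(225j³ + 585j² + 507j + 146) + 7, so r³ ≡ 7 (mod 15).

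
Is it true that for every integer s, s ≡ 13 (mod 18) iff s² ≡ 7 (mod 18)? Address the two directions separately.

(⟹) Suppose s ≡ 13 (mod 18). Write s = 18j + 13. Then (18j + 13)² = 324j² + 468j + 169 = 18(18j² + 26j + 9) + 7, so s² ≡ 7 (mod 18).

(⟸) This fails: take s = 5. Then 5² = 25 ≡ 7 (mod 18), yet 5 ≡ 5 (mod 18), not 13.

(⇒) holds; (⇐) fails.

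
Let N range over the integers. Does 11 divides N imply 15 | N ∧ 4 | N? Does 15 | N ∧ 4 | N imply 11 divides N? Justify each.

Neither implication holds.

(⇒) This fails: take N = 11. Certainly 11 ∣ 11, but 15 ∤ 11.

(⇐) This fails: take N = 60. Both 15 ∣ 60 and 4 ∣ 60, yet 60 is not a multiple of 11 (since 60 = 5·11 + 5), so 11 ∤ 60.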